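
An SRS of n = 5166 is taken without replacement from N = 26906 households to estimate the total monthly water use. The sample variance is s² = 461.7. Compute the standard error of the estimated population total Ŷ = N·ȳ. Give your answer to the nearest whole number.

7230

Var(Ŷ) = N²·Var(ȳ) = N²·(1 − n/N)·s²/n.
f = 5166/26906 = 0.19200178; Var(ȳ) = 0.80799822·461.7/5166 = 0.072213081.
Var(Ŷ) = 26906² · 0.072213081 = 5.2277421 × 10^7.
SE(Ŷ) = √(5.2277421 × 10^7) = 7230.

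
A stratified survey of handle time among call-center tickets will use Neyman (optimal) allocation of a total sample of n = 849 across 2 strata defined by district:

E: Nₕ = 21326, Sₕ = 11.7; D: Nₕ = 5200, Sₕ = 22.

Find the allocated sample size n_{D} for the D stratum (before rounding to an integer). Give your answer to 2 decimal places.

266.89

Neyman allocation: nₕ = n·NₕSₕ / Σⱼ NⱼSⱼ.
Σ NⱼSⱼ = 21326·11.7 + 5200·22 = 363914.2.
n_{D} = 849·5200·22 / 363914.2 = 266.89.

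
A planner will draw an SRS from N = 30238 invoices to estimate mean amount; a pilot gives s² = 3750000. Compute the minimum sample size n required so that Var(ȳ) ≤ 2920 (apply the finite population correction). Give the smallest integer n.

1232

Without fpc, n₀ = s²/D = 3750000/2920 = 1284.2466.
With fpc, (1 − n/N)·s²/n ≤ D requires n ≥ n₀/(1 + n₀/N) = 1284.2466/(1 + 1284.2466/30238) = 1231.9252.
Rounding up, n = 1232.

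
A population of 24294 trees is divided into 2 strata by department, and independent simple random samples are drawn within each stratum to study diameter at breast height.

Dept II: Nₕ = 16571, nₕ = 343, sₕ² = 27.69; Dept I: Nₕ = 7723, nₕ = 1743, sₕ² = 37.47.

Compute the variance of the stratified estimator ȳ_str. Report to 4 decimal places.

Var(ȳ_str) = Σₕ Wₕ²(1 − fₕ)sₕ²/nₕ with Wₕ = Nₕ/N, N = 24294.
Dept II: Wₕ = 0.68210258; term = 0.68210258²·(1 − 0.02069881)·27.69/343 = 0.036782776.
Dept I: Wₕ = 0.31789742; term = 0.31789742²·(1 − 0.22568950)·37.47/1743 = 0.0016821916.
Sum = 0.038464968.

0.0385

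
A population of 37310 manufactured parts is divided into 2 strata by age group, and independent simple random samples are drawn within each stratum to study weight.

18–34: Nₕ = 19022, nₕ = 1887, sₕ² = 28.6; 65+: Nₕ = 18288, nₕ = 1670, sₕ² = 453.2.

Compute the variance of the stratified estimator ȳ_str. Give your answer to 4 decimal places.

0.0628

Var(ȳ_str) = Σₕ Wₕ²(1 − fₕ)sₕ²/nₕ with Wₕ = Nₕ/N, N = 37310.
18–34: Wₕ = 0.50983650; term = 0.50983650²·(1 − 0.09920093)·28.6/1887 = 0.0035488196.
65+: Wₕ = 0.49016350; term = 0.49016350²·(1 − 0.09131671)·453.2/1670 = 0.059247209.
Sum = 0.062796029.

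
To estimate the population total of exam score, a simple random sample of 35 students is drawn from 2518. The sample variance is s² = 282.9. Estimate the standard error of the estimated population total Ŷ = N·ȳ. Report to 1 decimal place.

7108.8

Var(Ŷ) = N²·Var(ȳ) = N²·(1 − n/N)·s²/n.
f = 35/2518 = 0.01389992; Var(ȳ) = 0.98610008·282.9/35 = 7.9705061.
Var(Ŷ) = 2518² · 7.9705061 = 5.0535591 × 10^7.
SE(Ŷ) = √(5.0535591 × 10^7) = 7108.8.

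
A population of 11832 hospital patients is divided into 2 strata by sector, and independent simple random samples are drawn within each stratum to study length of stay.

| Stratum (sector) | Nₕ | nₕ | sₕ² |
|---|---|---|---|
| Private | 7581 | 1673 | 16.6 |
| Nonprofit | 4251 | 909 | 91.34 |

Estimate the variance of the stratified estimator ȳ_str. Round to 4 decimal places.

Var(ȳ_str) = Σₕ Wₕ²(1 − fₕ)sₕ²/nₕ with Wₕ = Nₕ/N, N = 11832.
Private: Wₕ = 0.64072008; term = 0.64072008²·(1 − 0.22068329)·16.6/1673 = 0.0031744085.
Nonprofit: Wₕ = 0.35927992; term = 0.35927992²·(1 − 0.21383204)·91.34/909 = 0.010197139.
Sum = 0.013371548.

0.0134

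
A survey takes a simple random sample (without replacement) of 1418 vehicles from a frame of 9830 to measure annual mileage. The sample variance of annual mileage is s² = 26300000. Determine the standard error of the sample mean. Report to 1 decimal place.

126.0

Under SRS without replacement, Var(ȳ) = (1 − f)·s²/n with f = n/N = 1418/9830 = 0.14425229.
Var(ȳ) = (1 − 0.14425229)·26300000/1418 = 0.85574771·18547.25 = 15871.766.
SE(ȳ) = √(15871.766) = 126.0.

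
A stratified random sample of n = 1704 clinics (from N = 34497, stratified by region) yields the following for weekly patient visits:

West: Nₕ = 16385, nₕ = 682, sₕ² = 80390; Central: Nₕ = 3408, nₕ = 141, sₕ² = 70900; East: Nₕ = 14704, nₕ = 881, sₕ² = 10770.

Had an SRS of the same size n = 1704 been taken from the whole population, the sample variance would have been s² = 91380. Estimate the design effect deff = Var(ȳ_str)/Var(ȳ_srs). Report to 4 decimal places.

Var(ȳ_str) = Σ Wₕ²(1−fₕ)sₕ²/nₕ with Wₕ = Nₕ/34497:
  West: (16385/34497)²·(1−682/16385)·80390/682 = 25.484967
  Central: (3408/34497)²·(1−141/3408)·70900/141 = 4.7044969
  East: (14704/34497)²·(1−881/14704)·10770/881 = 2.0879252
  → Var(ȳ_str) = 32.277389.
Var(ȳ_srs) = (1 − 1704/34497)·91380/1704 = 50.977835.
deff = 32.277389 / 50.977835 = 0.6332.

0.6332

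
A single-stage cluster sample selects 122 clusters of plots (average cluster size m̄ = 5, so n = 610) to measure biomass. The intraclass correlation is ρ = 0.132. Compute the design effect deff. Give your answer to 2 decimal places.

deff = 1 + (5 − 1)·0.132 = 1 + 0.528 = 1.528.

1.53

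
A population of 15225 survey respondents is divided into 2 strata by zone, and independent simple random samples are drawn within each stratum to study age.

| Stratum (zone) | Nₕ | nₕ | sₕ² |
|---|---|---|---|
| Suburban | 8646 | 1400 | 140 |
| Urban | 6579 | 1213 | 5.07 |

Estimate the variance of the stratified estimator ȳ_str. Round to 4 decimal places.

0.0277

Var(ȳ_str) = Σₕ Wₕ²(1 − fₕ)sₕ²/nₕ with Wₕ = Nₕ/N, N = 15225.
Suburban: Wₕ = 0.56788177; term = 0.56788177²·(1 − 0.16192459)·140/1400 = 0.027027069.
Urban: Wₕ = 0.43211823; term = 0.43211823²·(1 − 0.18437453)·5.07/1213 = 6.3656552 × 10^-4.
Sum = 0.027663635.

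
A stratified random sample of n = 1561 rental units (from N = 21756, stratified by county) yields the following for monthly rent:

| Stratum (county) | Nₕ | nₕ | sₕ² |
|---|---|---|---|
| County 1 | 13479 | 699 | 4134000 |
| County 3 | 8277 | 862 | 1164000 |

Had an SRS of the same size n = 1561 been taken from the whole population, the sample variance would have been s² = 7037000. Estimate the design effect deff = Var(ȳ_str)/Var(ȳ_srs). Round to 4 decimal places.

Var(ȳ_str) = Σ Wₕ²(1−fₕ)sₕ²/nₕ with Wₕ = Nₕ/21756:
  County 1: (13479/21756)²·(1−699/13479)·4134000/699 = 2152.4037
  County 3: (8277/21756)²·(1−862/8277)·1164000/862 = 175.09419
  → Var(ȳ_str) = 2327.4979.
Var(ȳ_srs) = (1 − 1561/21756)·7037000/1561 = 4184.5567.
deff = 2327.4979 / 4184.5567 = 0.5562.

0.5562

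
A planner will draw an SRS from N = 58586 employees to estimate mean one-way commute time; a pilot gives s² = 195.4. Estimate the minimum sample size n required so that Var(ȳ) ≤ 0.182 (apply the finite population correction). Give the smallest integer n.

1055

Without fpc, n₀ = s²/D = 195.4/0.182 = 1073.6264.
With fpc, (1 − n/N)·s²/n ≤ D requires n ≥ n₀/(1 + n₀/N) = 1073.6264/(1 + 1073.6264/58586) = 1054.3056.
Rounding up, n = 1055.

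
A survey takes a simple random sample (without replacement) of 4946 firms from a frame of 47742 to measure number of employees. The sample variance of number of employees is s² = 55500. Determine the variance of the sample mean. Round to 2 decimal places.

Under SRS without replacement, Var(ȳ) = (1 − f)·s²/n with f = n/N = 4946/47742 = 0.10359851.
Var(ȳ) = (1 − 0.10359851)·55500/4946 = 0.89640149·11.221189 = 10.05869.

10.06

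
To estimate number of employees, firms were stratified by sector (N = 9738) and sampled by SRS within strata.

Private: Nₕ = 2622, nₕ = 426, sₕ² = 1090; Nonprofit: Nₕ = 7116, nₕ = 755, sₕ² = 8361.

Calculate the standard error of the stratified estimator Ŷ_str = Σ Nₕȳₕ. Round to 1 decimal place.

Var(Ŷ_str) = Σₕ Nₕ²(1 − fₕ)sₕ²/nₕ.
Private: 2622²·(1 − 426/2622)·1090/426 = 1.4732686 × 10^7.
Nonprofit: 7116²·(1 − 755/7116)·8361/755 = 5.0127103 × 10^8.
Sum = 5.1600372 × 10^8.
SE = √(5.1600372 × 10^8) = 22715.7.

22715.7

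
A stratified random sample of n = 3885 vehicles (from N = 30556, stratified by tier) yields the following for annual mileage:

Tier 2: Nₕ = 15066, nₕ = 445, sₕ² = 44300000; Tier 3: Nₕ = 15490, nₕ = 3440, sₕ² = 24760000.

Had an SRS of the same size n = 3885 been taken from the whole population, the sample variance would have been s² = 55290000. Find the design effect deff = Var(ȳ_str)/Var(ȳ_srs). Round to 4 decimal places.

2.0066

Var(ȳ_str) = Σ Wₕ²(1−fₕ)sₕ²/nₕ with Wₕ = Nₕ/30556:
  Tier 2: (15066/30556)²·(1−445/15066)·44300000/445 = 23486.903
  Tier 3: (15490/30556)²·(1−3440/15490)·24760000/3440 = 1438.9233
  → Var(ȳ_str) = 24925.826.
Var(ȳ_srs) = (1 − 3885/30556)·55290000/3885 = 12422.196.
deff = 24925.826 / 12422.196 = 2.0066.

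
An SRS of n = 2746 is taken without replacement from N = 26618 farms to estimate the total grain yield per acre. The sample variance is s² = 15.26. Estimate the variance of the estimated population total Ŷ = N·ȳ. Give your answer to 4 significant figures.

Var(Ŷ) = N²·Var(ȳ) = N²·(1 − n/N)·s²/n.
f = 2746/26618 = 0.10316327; Var(ȳ) = 0.89683673·15.26/2746 = 0.0049838778.
Var(Ŷ) = 26618² · 0.0049838778 = 3.5311668 × 10^6.

3.531 × 10^6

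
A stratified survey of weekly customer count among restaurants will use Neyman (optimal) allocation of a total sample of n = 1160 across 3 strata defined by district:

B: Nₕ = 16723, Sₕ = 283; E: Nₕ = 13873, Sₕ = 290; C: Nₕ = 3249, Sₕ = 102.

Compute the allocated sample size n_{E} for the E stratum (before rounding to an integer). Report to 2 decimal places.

513.57

Neyman allocation: nₕ = n·NₕSₕ / Σⱼ NⱼSⱼ.
Σ NⱼSⱼ = 16723·283 + 13873·290 + 3249·102 = 9.087177 × 10^6.
n_{E} = 1160·13873·290 / (9.087177 × 10^6) = 513.57.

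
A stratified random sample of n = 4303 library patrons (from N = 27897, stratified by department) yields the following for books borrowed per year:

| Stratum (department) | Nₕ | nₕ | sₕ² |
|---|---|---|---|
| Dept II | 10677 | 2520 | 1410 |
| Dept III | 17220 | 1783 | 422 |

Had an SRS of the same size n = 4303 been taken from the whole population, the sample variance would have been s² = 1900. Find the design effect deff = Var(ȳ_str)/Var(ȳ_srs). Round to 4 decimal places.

Var(ȳ_str) = Σ Wₕ²(1−fₕ)sₕ²/nₕ with Wₕ = Nₕ/27897:
  Dept II: (10677/27897)²·(1−2520/10677)·1410/2520 = 0.062615705
  Dept III: (17220/27897)²·(1−1783/17220)·422/1783 = 0.08084295
  → Var(ȳ_str) = 0.14345866.
Var(ȳ_srs) = (1 − 4303/27897)·1900/4303 = 0.37344472.
deff = 0.14345866 / 0.37344472 = 0.3841.

0.3841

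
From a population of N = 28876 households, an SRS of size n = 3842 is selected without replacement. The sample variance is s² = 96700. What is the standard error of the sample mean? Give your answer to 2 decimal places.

4.67

Under SRS without replacement, Var(ȳ) = (1 − f)·s²/n with f = n/N = 3842/28876 = 0.13305167.
Var(ȳ) = (1 − 0.13305167)·96700/3842 = 0.86694833·25.169183 = 21.820381.
SE(ȳ) = √(21.820381) = 4.67.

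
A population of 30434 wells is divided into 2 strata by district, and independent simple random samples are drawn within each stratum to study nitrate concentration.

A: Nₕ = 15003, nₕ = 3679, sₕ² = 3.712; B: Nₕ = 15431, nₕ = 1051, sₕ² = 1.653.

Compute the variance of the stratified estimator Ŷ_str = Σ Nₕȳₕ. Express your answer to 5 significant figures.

520420

Var(Ŷ_str) = Σₕ Nₕ²(1 − fₕ)sₕ²/nₕ.
A: 15003²·(1 − 3679/15003)·3.712/3679 = 171417.89.
B: 15431²·(1 − 1051/15431)·1.653/1051 = 348998.13.
Sum = 520416.02.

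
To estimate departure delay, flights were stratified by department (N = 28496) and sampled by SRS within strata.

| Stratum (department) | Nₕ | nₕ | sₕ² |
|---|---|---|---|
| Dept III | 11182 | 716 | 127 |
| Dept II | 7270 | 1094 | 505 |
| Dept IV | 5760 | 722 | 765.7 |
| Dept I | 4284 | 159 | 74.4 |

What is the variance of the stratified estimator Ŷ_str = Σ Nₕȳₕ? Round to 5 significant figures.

Var(Ŷ_str) = Σₕ Nₕ²(1 − fₕ)sₕ²/nₕ.
Dept III: 11182²·(1 − 716/11182)·127/716 = 2.0758259 × 10^7.
Dept II: 7270²·(1 − 1094/7270)·505/1094 = 2.0726012 × 10^7.
Dept IV: 5760²·(1 − 722/5760)·765.7/722 = 3.0775286 × 10^7.
Dept I: 4284²·(1 − 159/4284)·74.4/159 = 8.2689283 × 10^6.
Sum = 8.0528485 × 10^7.

8.0528 × 10^7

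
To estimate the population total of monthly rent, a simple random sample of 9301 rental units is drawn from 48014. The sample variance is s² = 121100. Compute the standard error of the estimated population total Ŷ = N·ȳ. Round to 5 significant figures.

Var(Ŷ) = N²·Var(ȳ) = N²·(1 − n/N)·s²/n.
f = 9301/48014 = 0.19371433; Var(ȳ) = 0.80628567·121100/9301 = 10.497924.
Var(Ŷ) = 48014² · 10.497924 = 2.4201328 × 10^10.
SE(Ŷ) = √(2.4201328 × 10^10) = 155570.

155570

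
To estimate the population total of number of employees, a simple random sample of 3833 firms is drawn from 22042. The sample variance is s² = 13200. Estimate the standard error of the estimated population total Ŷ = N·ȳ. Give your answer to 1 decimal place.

37178.0

Var(Ŷ) = N²·Var(ȳ) = N²·(1 − n/N)·s²/n.
f = 3833/22042 = 0.17389529; Var(ȳ) = 0.82610471·13200/3833 = 2.844921.
Var(Ŷ) = 22042² · 2.844921 = 1.3822042 × 10^9.
SE(Ŷ) = √(1.3822042 × 10^9) = 37178.0.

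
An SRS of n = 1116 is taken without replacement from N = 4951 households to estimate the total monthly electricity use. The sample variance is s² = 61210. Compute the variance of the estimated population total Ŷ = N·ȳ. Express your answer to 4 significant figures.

Var(Ŷ) = N²·Var(ȳ) = N²·(1 − n/N)·s²/n.
f = 1116/4951 = 0.22540901; Var(ȳ) = 0.77459099·61210/1116 = 42.484511.
Var(Ŷ) = 4951² · 42.484511 = 1.0413974 × 10^9.

1.041 × 10^9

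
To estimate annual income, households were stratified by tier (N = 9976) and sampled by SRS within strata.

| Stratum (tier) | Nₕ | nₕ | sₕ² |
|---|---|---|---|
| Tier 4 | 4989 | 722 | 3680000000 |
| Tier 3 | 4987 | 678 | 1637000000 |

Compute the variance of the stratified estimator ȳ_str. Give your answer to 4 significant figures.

Var(ȳ_str) = Σₕ Wₕ²(1 − fₕ)sₕ²/nₕ with Wₕ = Nₕ/N, N = 9976.
Tier 4: Wₕ = 0.50010024; term = 0.50010024²·(1 − 0.14471838)·3680000000/722 = 1.0902696 × 10^6.
Tier 3: Wₕ = 0.49989976; term = 0.49989976²·(1 − 0.13595348)·1637000000/678 = 521341.1.
Sum = 1.6116107 × 10^6.

1.612 × 10^6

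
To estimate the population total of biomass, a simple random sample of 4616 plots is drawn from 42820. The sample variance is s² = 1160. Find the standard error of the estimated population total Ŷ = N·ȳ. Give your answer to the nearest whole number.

20276

Var(Ŷ) = N²·Var(ȳ) = N²·(1 − n/N)·s²/n.
f = 4616/42820 = 0.10780009; Var(ȳ) = 0.89219991·1160/4616 = 0.22420968.
Var(Ŷ) = 42820² · 0.22420968 = 4.111002 × 10^8.
SE(Ŷ) = √(4.111002 × 10^8) = 20276.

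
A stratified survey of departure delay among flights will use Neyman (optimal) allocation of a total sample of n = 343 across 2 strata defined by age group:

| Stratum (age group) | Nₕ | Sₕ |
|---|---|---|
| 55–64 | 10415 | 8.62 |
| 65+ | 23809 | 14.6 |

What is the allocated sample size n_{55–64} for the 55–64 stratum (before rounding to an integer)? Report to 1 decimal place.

Neyman allocation: nₕ = n·NₕSₕ / Σⱼ NⱼSⱼ.
Σ NⱼSⱼ = 10415·8.62 + 23809·14.6 = 437388.7.
n_{55–64} = 343·10415·8.62 / 437388.7 = 70.4.

70.4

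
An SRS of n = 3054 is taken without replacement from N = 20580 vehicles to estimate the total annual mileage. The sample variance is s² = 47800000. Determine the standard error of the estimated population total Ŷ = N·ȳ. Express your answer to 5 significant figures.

Var(Ŷ) = N²·Var(ȳ) = N²·(1 − n/N)·s²/n.
f = 3054/20580 = 0.14839650; Var(ȳ) = 0.85160350·47800000/3054 = 13328.961.
Var(Ŷ) = 20580² · 13328.961 = 5.6453002 × 10^12.
SE(Ŷ) = √(5.6453002 × 10^12) = 2.3760 × 10^6.

2.3760 × 10^6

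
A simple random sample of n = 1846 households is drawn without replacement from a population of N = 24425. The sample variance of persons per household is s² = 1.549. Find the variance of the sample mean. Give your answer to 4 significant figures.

Under SRS without replacement, Var(ȳ) = (1 − f)·s²/n with f = n/N = 1846/24425 = 0.07557830.
Var(ȳ) = (1 − 0.07557830)·1.549/1846 = 0.92442170·8.3911159 × 10^-4 = 7.7569296 × 10^-4.

7.757 × 10^-4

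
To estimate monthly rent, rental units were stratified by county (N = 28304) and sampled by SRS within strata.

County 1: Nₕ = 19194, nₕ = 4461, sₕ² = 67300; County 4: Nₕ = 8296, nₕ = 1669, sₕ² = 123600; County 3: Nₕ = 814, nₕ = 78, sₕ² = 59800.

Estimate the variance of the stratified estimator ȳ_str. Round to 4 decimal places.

10.9808

Var(ȳ_str) = Σₕ Wₕ²(1 − fₕ)sₕ²/nₕ with Wₕ = Nₕ/N, N = 28304.
County 1: Wₕ = 0.67813737; term = 0.67813737²·(1 − 0.23241638)·67300/4461 = 5.3252977.
County 4: Wₕ = 0.29310345; term = 0.29310345²·(1 − 0.20118129)·123600/1669 = 5.0822054.
County 3: Wₕ = 0.02875919; term = 0.02875919²·(1 − 0.09582310)·59800/78 = 0.57334122.
Sum = 10.980844.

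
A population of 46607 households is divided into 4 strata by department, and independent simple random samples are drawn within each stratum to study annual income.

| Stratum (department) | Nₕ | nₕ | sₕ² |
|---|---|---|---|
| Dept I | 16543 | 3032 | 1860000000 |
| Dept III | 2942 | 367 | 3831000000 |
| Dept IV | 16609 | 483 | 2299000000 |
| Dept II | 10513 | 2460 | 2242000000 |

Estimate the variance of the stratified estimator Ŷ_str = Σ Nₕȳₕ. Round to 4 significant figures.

1.568 × 10^15

Var(Ŷ_str) = Σₕ Nₕ²(1 − fₕ)sₕ²/nₕ.
Dept I: 16543²·(1 − 3032/16543)·1860000000/3032 = 1.3711517 × 10^14.
Dept III: 2942²·(1 − 367/2942)·3831000000/367 = 7.9079878 × 10^13.
Dept IV: 16609²·(1 − 483/16609)·2299000000/483 = 1.2748585 × 10^15.
Dept II: 10513²·(1 − 2460/10513)·2242000000/2460 = 7.7158693 × 10^13.
Sum = 1.5682122 × 10^15.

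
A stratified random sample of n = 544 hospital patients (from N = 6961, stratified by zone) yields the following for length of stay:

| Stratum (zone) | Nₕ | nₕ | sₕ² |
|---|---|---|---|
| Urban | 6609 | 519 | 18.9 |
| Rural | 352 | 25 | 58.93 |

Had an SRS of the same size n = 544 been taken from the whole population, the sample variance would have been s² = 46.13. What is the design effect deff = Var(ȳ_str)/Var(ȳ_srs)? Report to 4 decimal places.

0.4586

Var(ȳ_str) = Σ Wₕ²(1−fₕ)sₕ²/nₕ with Wₕ = Nₕ/6961:
  Urban: (6609/6961)²·(1−519/6609)·18.9/519 = 0.030248526
  Rural: (352/6961)²·(1−25/352)·58.93/25 = 0.0055994269
  → Var(ȳ_str) = 0.035847953.
Var(ȳ_srs) = (1 − 544/6961)·46.13/544 = 0.078170873.
deff = 0.035847953 / 0.078170873 = 0.4586.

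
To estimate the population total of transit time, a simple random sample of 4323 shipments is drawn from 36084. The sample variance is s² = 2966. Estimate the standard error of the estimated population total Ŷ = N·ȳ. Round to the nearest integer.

28041

Var(Ŷ) = N²·Var(ȳ) = N²·(1 − n/N)·s²/n.
f = 4323/36084 = 0.11980379; Var(ȳ) = 0.88019621·2966/4323 = 0.60390052.
Var(Ŷ) = 36084² · 0.60390052 = 7.8631173 × 10^8.
SE(Ŷ) = √(7.8631173 × 10^8) = 28041.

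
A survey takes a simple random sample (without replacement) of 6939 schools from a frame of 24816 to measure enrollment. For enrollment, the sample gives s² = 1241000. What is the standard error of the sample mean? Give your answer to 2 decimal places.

Under SRS without replacement, Var(ȳ) = (1 − f)·s²/n with f = n/N = 6939/24816 = 0.27961799.
Var(ȳ) = (1 − 0.27961799)·1241000/6939 = 0.72038201·178.84421 = 128.83615.
SE(ȳ) = √(128.83615) = 11.35.

11.35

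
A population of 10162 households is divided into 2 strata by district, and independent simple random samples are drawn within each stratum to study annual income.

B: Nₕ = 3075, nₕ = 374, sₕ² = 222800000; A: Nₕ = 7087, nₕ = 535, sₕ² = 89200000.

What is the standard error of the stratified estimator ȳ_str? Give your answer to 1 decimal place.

Var(ȳ_str) = Σₕ Wₕ²(1 − fₕ)sₕ²/nₕ with Wₕ = Nₕ/N, N = 10162.
B: Wₕ = 0.30259791; term = 0.30259791²·(1 − 0.12162602)·222800000/374 = 47913.17.
A: Wₕ = 0.69740209; term = 0.69740209²·(1 − 0.07549033)·89200000/535 = 74970.259.
Sum = 122883.43.
SE = √(122883.43) = 350.5.

350.5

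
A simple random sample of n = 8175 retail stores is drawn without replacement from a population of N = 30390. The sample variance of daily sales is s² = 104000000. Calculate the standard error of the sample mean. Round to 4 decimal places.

96.4341

Under SRS without replacement, Var(ȳ) = (1 − f)·s²/n with f = n/N = 8175/30390 = 0.26900296.
Var(ȳ) = (1 − 0.26900296)·104000000/8175 = 0.73099704·12721.713 = 9299.5342.
SE(ȳ) = √(9299.5342) = 96.4341.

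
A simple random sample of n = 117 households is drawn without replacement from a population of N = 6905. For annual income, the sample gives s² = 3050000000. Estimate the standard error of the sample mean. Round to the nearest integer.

Under SRS without replacement, Var(ȳ) = (1 − f)·s²/n with f = n/N = 117/6905 = 0.01694424.
Var(ȳ) = (1 − 0.01694424)·3050000000/117 = 0.98305576·2.6068376 × 10^7 = 2.5626667 × 10^7.
SE(ȳ) = √(2.5626667 × 10^7) = 5062.

5062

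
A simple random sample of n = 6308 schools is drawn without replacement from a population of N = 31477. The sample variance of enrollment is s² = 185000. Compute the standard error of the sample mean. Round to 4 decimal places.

Under SRS without replacement, Var(ȳ) = (1 − f)·s²/n with f = n/N = 6308/31477 = 0.20040029.
Var(ȳ) = (1 − 0.20040029)·185000/6308 = 0.79959971·29.327838 = 23.45053.
SE(ȳ) = √(23.45053) = 4.8426.

4.8426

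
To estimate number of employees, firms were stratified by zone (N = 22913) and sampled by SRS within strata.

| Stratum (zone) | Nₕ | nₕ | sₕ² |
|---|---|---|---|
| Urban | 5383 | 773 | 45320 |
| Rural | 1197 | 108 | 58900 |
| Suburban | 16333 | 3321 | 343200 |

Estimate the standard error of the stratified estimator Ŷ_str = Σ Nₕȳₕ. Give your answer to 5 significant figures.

Var(Ŷ_str) = Σₕ Nₕ²(1 − fₕ)sₕ²/nₕ.
Urban: 5383²·(1 − 773/5383)·45320/773 = 1.4549086 × 10^9.
Rural: 1197²·(1 − 108/1197)·58900/108 = 7.1090828 × 10^8.
Suburban: 16333²·(1 − 3321/16333)·343200/3321 = 2.1962836 × 10^10.
Sum = 2.4128653 × 10^10.
SE = √(2.4128653 × 10^10) = 155330.

155330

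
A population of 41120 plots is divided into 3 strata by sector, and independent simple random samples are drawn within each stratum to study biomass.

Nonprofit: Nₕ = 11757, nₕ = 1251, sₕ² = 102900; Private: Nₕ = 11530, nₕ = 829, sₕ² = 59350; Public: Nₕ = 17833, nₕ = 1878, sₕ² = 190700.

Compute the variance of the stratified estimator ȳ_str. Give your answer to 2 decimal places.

Var(ȳ_str) = Σₕ Wₕ²(1 − fₕ)sₕ²/nₕ with Wₕ = Nₕ/N, N = 41120.
Nonprofit: Wₕ = 0.28591926; term = 0.28591926²·(1 − 0.10640470)·102900/1251 = 6.0087726.
Private: Wₕ = 0.28039883; term = 0.28039883²·(1 − 0.07189939)·59350/829 = 5.2241261.
Public: Wₕ = 0.43368191; term = 0.43368191²·(1 − 0.10531038)·190700/1878 = 17.087169.
Sum = 28.320068.

28.32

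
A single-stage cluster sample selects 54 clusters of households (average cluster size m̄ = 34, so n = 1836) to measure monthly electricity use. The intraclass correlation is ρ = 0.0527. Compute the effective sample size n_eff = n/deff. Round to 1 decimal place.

670.3

deff = 1 + (34 − 1)·0.0527 = 1 + 1.7391 = 2.7391.
n_eff = 1836 / 2.7391 = 670.3.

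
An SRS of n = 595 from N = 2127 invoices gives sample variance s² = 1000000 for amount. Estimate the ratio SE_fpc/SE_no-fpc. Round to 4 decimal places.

f = n/N = 595/2127 = 0.27973672.
SE_no-fpc = √(s²/n) = 40.996003; SE_fpc = √((1−f)s²/n) = 34.792622.
Ratio = √(1−f) = 0.84868326.

0.8487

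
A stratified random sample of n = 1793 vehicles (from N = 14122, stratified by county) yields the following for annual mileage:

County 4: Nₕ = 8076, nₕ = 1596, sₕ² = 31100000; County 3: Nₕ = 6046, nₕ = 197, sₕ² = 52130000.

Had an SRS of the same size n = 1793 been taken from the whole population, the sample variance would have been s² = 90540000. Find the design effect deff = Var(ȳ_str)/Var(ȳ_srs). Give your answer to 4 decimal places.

1.1803

Var(ȳ_str) = Σ Wₕ²(1−fₕ)sₕ²/nₕ with Wₕ = Nₕ/14122:
  County 4: (8076/14122)²·(1−1596/8076)·31100000/1596 = 5113.3604
  County 3: (6046/14122)²·(1−197/6046)·52130000/197 = 46922.252
  → Var(ȳ_str) = 52035.612.
Var(ȳ_srs) = (1 − 1793/14122)·90540000/1793 = 44085.102.
deff = 52035.612 / 44085.102 = 1.1803.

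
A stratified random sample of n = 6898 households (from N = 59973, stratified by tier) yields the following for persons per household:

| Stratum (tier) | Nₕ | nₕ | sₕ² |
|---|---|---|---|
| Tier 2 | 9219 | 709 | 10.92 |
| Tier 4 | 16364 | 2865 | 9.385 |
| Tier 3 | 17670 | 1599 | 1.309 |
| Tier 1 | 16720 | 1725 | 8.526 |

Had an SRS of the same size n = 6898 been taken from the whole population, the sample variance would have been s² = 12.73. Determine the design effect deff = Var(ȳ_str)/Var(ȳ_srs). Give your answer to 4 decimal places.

Var(ȳ_str) = Σ Wₕ²(1−fₕ)sₕ²/nₕ with Wₕ = Nₕ/59973:
  Tier 2: (9219/59973)²·(1−709/9219)·10.92/709 = 3.3595277 × 10^-4
  Tier 4: (16364/59973)²·(1−2865/16364)·9.385/2865 = 2.0118202 × 10^-4
  Tier 3: (17670/59973)²·(1−1599/17670)·1.309/1599 = 6.463371 × 10^-5
  Tier 1: (16720/59973)²·(1−1725/16720)·8.526/1725 = 3.445303 × 10^-4
  → Var(ȳ_str) = 9.462988 × 10^-4.
Var(ȳ_srs) = (1 − 6898/59973)·12.73/6898 = 0.0016332003.
deff = (9.462988 × 10^-4) / 0.0016332003 = 0.5794.

0.5794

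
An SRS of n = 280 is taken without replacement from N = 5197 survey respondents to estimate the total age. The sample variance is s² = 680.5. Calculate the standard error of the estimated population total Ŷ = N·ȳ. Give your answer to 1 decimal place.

7880.6

Var(Ŷ) = N²·Var(ȳ) = N²·(1 − n/N)·s²/n.
f = 280/5197 = 0.05387724; Var(ȳ) = 0.94612276·680.5/280 = 2.2994162.
Var(Ŷ) = 5197² · 2.2994162 = 6.2104493 × 10^7.
SE(Ŷ) = √(6.2104493 × 10^7) = 7880.6.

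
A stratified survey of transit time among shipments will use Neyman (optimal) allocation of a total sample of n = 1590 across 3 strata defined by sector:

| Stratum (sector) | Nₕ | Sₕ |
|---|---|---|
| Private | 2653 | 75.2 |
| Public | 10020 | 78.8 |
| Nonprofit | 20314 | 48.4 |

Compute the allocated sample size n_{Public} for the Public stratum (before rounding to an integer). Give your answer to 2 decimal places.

Neyman allocation: nₕ = n·NₕSₕ / Σⱼ NⱼSⱼ.
Σ NⱼSⱼ = 2653·75.2 + 10020·78.8 + 20314·48.4 = 1.9722792 × 10^6.
n_{Public} = 1590·10020·78.8 / (1.9722792 × 10^6) = 636.54.

636.54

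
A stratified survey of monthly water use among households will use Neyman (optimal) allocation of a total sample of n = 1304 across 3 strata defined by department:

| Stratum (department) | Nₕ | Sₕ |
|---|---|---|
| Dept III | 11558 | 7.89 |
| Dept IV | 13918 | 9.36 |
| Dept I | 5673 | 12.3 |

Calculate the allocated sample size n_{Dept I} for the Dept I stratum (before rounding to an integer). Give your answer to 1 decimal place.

312.4

Neyman allocation: nₕ = n·NₕSₕ / Σⱼ NⱼSⱼ.
Σ NⱼSⱼ = 11558·7.89 + 13918·9.36 + 5673·12.3 = 291243.
n_{Dept I} = 1304·5673·12.3 / 291243 = 312.4.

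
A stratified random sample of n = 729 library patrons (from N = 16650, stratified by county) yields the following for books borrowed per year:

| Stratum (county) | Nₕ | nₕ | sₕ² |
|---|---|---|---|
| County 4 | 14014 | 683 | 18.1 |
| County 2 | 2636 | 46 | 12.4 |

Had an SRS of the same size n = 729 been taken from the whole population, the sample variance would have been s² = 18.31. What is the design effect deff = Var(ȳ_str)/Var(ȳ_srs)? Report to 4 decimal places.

1.0200

Var(ȳ_str) = Σ Wₕ²(1−fₕ)sₕ²/nₕ with Wₕ = Nₕ/16650:
  County 4: (14014/16650)²·(1−683/14014)·18.1/683 = 0.017858881
  County 2: (2636/16650)²·(1−46/2636)·12.4/46 = 0.0066386619
  → Var(ȳ_str) = 0.024497543.
Var(ȳ_srs) = (1 − 729/16650)·18.31/729 = 0.024016898.
deff = 0.024497543 / 0.024016898 = 1.0200.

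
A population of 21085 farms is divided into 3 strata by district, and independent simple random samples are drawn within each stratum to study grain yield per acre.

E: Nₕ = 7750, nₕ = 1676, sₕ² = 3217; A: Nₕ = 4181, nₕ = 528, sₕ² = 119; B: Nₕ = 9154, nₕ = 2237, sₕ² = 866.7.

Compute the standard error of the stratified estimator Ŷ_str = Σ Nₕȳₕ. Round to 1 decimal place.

10877.9

Var(Ŷ_str) = Σₕ Nₕ²(1 − fₕ)sₕ²/nₕ.
E: 7750²·(1 − 1676/7750)·3217/1676 = 9.035528 × 10^7.
A: 4181²·(1 − 528/4181)·119/528 = 3.4422537 × 10^6.
B: 9154²·(1 − 2237/9154)·866.7/2237 = 2.4531918 × 10^7.
Sum = 1.1832945 × 10^8.
SE = √(1.1832945 × 10^8) = 10877.9.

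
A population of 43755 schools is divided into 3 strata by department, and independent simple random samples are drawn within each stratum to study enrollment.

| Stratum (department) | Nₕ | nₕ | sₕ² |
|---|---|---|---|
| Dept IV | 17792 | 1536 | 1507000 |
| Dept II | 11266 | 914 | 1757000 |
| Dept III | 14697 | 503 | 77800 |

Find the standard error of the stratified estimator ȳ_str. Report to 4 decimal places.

16.7981

Var(ȳ_str) = Σₕ Wₕ²(1 − fₕ)sₕ²/nₕ with Wₕ = Nₕ/N, N = 43755.
Dept IV: Wₕ = 0.40662781; term = 0.40662781²·(1 − 0.08633094)·1507000/1536 = 148.21942.
Dept II: Wₕ = 0.25747915; term = 0.25747915²·(1 − 0.08112906)·1757000/914 = 117.10197.
Dept III: Wₕ = 0.33589304; term = 0.33589304²·(1 − 0.03422467)·77800/503 = 16.853485.
Sum = 282.17488.
SE = √(282.17488) = 16.7981.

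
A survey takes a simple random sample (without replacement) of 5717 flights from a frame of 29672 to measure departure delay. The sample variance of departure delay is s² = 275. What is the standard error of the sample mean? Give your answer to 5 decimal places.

Under SRS without replacement, Var(ȳ) = (1 − f)·s²/n with f = n/N = 5717/29672 = 0.19267323.
Var(ȳ) = (1 − 0.19267323)·275/5717 = 0.80732677·0.048102151 = 0.038834155.
SE(ȳ) = √(0.038834155) = 0.19706.

0.19706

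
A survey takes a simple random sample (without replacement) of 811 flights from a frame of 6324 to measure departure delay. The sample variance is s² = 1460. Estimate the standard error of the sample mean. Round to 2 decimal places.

Under SRS without replacement, Var(ȳ) = (1 − f)·s²/n with f = n/N = 811/6324 = 0.12824162.
Var(ȳ) = (1 − 0.12824162)·1460/811 = 0.87175838·1.8002466 = 1.5693801.
SE(ȳ) = √(1.5693801) = 1.25.

1.25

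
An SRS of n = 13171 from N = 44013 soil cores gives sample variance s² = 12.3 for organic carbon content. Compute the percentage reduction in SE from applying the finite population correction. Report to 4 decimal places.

f = n/N = 13171/44013 = 0.29925249.
SE_no-fpc = √(s²/n) = 0.030559284; SE_fpc = √((1−f)s²/n) = 0.02558138.
Ratio = √(1−f) = 0.83710663. Reduction = 100·(1 − 0.83710663) = 16.2893%.

16.2893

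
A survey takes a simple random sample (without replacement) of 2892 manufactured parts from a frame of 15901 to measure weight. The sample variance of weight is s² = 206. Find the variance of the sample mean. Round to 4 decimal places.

Under SRS without replacement, Var(ȳ) = (1 − f)·s²/n with f = n/N = 2892/15901 = 0.18187535.
Var(ȳ) = (1 − 0.18187535)·206/2892 = 0.81812465·0.071230982 = 0.058275822.

0.0583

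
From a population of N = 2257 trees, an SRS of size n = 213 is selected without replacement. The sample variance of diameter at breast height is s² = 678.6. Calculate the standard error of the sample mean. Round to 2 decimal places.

1.70

Under SRS without replacement, Var(ȳ) = (1 − f)·s²/n with f = n/N = 213/2257 = 0.09437306.
Var(ȳ) = (1 − 0.09437306)·678.6/213 = 0.90562694·3.1859155 = 2.8852509.
SE(ȳ) = √(2.8852509) = 1.70.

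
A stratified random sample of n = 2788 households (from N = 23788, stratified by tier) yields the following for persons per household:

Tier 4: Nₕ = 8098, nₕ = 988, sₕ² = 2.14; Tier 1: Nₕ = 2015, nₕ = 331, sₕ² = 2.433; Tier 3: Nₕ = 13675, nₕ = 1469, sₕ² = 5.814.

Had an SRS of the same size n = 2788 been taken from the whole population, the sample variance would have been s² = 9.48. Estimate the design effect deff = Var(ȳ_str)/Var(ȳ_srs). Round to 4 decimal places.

Var(ȳ_str) = Σ Wₕ²(1−fₕ)sₕ²/nₕ with Wₕ = Nₕ/23788:
  Tier 4: (8098/23788)²·(1−988/8098)·2.14/988 = 2.203882 × 10^-4
  Tier 1: (2015/23788)²·(1−331/2015)·2.433/331 = 4.4077342 × 10^-5
  Tier 3: (13675/23788)²·(1−1469/13675)·5.814/1469 = 0.0011674494
  → Var(ȳ_str) = 0.0014319149.
Var(ȳ_srs) = (1 − 2788/23788)·9.48/2788 = 0.0030017667.
deff = 0.0014319149 / 0.0030017667 = 0.4770.

0.4770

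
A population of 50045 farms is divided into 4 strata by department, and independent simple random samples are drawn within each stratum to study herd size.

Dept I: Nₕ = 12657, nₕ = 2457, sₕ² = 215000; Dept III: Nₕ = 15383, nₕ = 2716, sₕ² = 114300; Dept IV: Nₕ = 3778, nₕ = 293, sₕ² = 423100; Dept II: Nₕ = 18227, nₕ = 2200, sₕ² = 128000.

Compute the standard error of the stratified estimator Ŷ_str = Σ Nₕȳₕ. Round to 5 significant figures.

235600

Var(Ŷ_str) = Σₕ Nₕ²(1 − fₕ)sₕ²/nₕ.
Dept I: 12657²·(1 − 2457/12657)·215000/2457 = 1.1297029 × 10^10.
Dept III: 15383²·(1 − 2716/15383)·114300/2716 = 8.200329 × 10^9.
Dept IV: 3778²·(1 − 293/3778)·423100/293 = 1.901254 × 10^10.
Dept II: 18227²·(1 − 2200/18227)·128000/2200 = 1.6996313 × 10^10.
Sum = 5.5506211 × 10^10.
SE = √(5.5506211 × 10^10) = 235600.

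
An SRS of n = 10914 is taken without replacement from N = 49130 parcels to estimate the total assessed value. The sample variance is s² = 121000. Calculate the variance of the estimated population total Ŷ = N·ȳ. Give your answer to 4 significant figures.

Var(Ŷ) = N²·Var(ȳ) = N²·(1 − n/N)·s²/n.
f = 10914/49130 = 0.22214533; Var(ȳ) = 0.77785467·121000/10914 = 8.623824.
Var(Ŷ) = 49130² · 8.623824 = 2.0815815 × 10^10.

2.082 × 10^10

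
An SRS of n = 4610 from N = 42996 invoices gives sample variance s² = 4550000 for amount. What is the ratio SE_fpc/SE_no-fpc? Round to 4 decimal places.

0.9449

f = n/N = 4610/42996 = 0.10721928.
SE_no-fpc = √(s²/n) = 31.416314; SE_fpc = √((1−f)s²/n) = 29.684356.
Ratio = √(1−f) = 0.94487074.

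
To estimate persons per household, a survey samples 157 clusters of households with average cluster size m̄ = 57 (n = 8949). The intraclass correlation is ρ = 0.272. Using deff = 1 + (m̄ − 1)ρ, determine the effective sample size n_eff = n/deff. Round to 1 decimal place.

551.3

deff = 1 + (57 − 1)·0.272 = 1 + 15.232 = 16.232.
n_eff = 8949 / 16.232 = 551.3.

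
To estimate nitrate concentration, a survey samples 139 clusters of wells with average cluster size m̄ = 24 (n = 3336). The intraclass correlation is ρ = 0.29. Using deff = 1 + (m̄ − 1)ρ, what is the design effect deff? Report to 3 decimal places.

7.670

deff = 1 + (24 − 1)·0.29 = 1 + 6.67 = 7.67.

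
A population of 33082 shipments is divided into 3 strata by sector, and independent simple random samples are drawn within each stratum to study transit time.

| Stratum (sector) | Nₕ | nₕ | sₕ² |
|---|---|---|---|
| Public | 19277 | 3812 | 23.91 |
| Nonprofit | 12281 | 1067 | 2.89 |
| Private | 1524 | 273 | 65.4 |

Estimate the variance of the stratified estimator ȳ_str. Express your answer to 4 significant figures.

0.002467

Var(ȳ_str) = Σₕ Wₕ²(1 − fₕ)sₕ²/nₕ with Wₕ = Nₕ/N, N = 33082.
Public: Wₕ = 0.58270359; term = 0.58270359²·(1 − 0.19774861)·23.91/3812 = 0.0017085691.
Nonprofit: Wₕ = 0.37122907; term = 0.37122907²·(1 − 0.08688218)·2.89/1067 = 3.40835 × 10^-4.
Private: Wₕ = 0.04606735; term = 0.04606735²·(1 − 0.17913386)·65.4/273 = 4.1732448 × 10^-4.
Sum = 0.0024667286.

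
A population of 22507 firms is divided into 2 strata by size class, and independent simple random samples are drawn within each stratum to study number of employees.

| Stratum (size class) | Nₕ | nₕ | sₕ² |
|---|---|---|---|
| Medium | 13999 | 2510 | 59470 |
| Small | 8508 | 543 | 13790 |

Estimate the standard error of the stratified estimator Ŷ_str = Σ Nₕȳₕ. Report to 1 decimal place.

74375.2

Var(Ŷ_str) = Σₕ Nₕ²(1 − fₕ)sₕ²/nₕ.
Medium: 13999²·(1 − 2510/13999)·59470/2510 = 3.8106886 × 10^9.
Small: 8508²·(1 − 543/8508)·13790/543 = 1.7209874 × 10^9.
Sum = 5.531676 × 10^9.
SE = √(5.531676 × 10^9) = 74375.2.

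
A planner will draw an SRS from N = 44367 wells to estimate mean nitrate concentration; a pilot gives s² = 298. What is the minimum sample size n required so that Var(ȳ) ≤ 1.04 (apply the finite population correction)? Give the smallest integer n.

Without fpc, n₀ = s²/D = 298/1.04 = 286.5385.
With fpc, (1 − n/N)·s²/n ≤ D requires n ≥ n₀/(1 + n₀/N) = 286.5385/(1 + 286.5385/44367) = 284.6998.
Rounding up, n = 285.

285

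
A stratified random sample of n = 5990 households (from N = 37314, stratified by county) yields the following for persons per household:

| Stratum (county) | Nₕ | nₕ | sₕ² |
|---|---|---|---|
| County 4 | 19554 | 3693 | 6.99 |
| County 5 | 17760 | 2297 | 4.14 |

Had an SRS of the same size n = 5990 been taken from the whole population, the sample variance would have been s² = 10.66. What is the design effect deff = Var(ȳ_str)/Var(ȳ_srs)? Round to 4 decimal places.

Var(ȳ_str) = Σ Wₕ²(1−fₕ)sₕ²/nₕ with Wₕ = Nₕ/37314:
  County 4: (19554/37314)²·(1−3693/19554)·6.99/3693 = 4.2161925 × 10^-4
  County 5: (17760/37314)²·(1−2297/17760)·4.14/2297 = 3.5549414 × 10^-4
  → Var(ȳ_str) = 7.7711339 × 10^-4.
Var(ȳ_srs) = (1 − 5990/37314)·10.66/5990 = 0.0014939491.
deff = (7.7711339 × 10^-4) / 0.0014939491 = 0.5202.

0.5202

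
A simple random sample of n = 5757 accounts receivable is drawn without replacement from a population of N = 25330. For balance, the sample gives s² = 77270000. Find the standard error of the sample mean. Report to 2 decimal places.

101.84

Under SRS without replacement, Var(ȳ) = (1 − f)·s²/n with f = n/N = 5757/25330 = 0.22727991.
Var(ȳ) = (1 − 0.22727991)·77270000/5757 = 0.77272009·13421.921 = 10371.388.
SE(ȳ) = √(10371.388) = 101.84.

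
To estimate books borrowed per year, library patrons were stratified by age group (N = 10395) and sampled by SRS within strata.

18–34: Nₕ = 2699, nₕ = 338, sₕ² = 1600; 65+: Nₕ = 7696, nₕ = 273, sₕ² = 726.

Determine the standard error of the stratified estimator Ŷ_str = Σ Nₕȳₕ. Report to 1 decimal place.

13493.9

Var(Ŷ_str) = Σₕ Nₕ²(1 − fₕ)sₕ²/nₕ.
18–34: 2699²·(1 − 338/2699)·1600/338 = 3.0164918 × 10^7.
65+: 7696²·(1 − 273/7696)·726/273 = 1.5192124 × 10^8.
Sum = 1.8208616 × 10^8.
SE = √(1.8208616 × 10^8) = 13493.9.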